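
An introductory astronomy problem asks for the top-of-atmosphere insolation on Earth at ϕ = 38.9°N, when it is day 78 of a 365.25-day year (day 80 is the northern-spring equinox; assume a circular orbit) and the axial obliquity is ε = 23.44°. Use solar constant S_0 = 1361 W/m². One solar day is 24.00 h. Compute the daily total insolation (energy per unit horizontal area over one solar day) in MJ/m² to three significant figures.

28.6 MJ/m²

Solar longitude: L_s = 360° × (78 − 80)/365.25 = -1.971°, i.e. -1.971° + 360° = 358.029°.
sin δ = sin 23.44° × sin 358.029° = -0.01368, so δ = -0.784°.
cos h₀ = −tan(+38.9°) tan(-0.784°) = 0.0110, h₀ = 1.5598 rad.
Bracket: h₀ sin ϕ sin δ + cos ϕ cos δ sin h₀ = 1.5598×0.62796×-0.01368 + 0.77824×0.99991×0.99994 = -0.013399 + 0.778123 = 0.764724.
Q̄ = (S_0/π) × [bracket] = (1361/π) × 0.764724 = 331.29 W/m².
Daily total = Q̄ × 24.00 h × 3600 s/h = 331.29 × 24.00 × 3600 / 10⁶ = 28.62 MJ/m².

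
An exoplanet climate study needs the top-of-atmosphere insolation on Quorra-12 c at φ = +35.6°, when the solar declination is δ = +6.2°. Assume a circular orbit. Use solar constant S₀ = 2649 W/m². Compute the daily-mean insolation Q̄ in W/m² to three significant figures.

Q̄ ≈ 767 W/m²

cos H₀ = −tan(+35.6°) tan(+6.200°) = -0.0778, H₀ = 1.6486 rad.
Bracket: H₀ sin φ sin δ + cos φ cos δ sin H₀ = 1.6486×0.58212×0.10800 + 0.81310×0.99415×0.99697 = 0.103646 + 0.805894 = 0.909540.
Q̄ = (S₀/π) × [bracket] = (2649/π) × 0.909540 = 766.9 W/m².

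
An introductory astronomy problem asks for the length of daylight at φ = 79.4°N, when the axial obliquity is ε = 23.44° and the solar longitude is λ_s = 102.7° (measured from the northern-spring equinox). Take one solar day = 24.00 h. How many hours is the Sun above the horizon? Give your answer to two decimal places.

Solar declination: sin δ = sin ε · sin λ_s = sin 23.44° × sin 102.7° = 0.38806, so δ = +22.834°.
Sunrise equation: cos H₀ = −tan φ · tan δ = -2.2499 ≤ −1, so the Sun never sets (polar day) and H₀ = π.
Daylight = 2H₀/(2π) × 24.00 h = (3.1416/π) × 24.00 = 24.00 h.

24.00 h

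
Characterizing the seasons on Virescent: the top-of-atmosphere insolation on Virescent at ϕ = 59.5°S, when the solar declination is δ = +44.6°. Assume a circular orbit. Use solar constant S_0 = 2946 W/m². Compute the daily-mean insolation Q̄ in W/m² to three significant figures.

Q̄ ≈ 0.00 W/m²

cos h₀ = −tan(-59.5°) tan(+44.600°) = 1.6741 ≥ 1 ⇒ polar night, h₀ = 0 and Q̄ = 0.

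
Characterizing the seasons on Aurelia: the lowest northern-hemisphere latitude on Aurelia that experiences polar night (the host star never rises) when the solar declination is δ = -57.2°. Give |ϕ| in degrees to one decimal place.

Polar night requires cos h₀ = −tan ϕ tan δ ≥ 1, i.e. tan ϕ tan δ ≤ −1.
The boundary is |tan ϕ| · |tan δ| = 1, so |ϕ| = 90° − |δ| = 90° − 57.2° = 32.8° in the northern hemisphere.

|ϕ| = 32.8°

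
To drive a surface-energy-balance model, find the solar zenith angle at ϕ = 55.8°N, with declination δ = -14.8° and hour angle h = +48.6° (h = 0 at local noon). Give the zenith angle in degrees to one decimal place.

θ_z = 81.5°

cos θ_z = sin ϕ sin δ + cos ϕ cos δ cos h = -0.211274 + 0.359380 = 0.148106.
θ_z = arccos(0.148106) = 81.5°.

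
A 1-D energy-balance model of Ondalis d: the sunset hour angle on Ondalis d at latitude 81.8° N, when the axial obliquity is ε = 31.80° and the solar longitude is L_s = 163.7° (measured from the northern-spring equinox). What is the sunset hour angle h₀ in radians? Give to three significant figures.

h₀ = 3.14 rad

Solar declination: sin δ = sin ε · sin L_s = sin 31.80° × sin 163.7° = 0.14790, so δ = +8.505°.
Sunrise equation: cos h₀ = −tan ϕ · tan δ = -1.0378 ≤ −1, so the host star never sets (polar day) and h₀ = π.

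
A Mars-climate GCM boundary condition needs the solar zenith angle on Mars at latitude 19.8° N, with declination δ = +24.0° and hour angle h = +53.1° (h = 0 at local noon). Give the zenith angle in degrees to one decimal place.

cos θ_z = sin ϕ sin δ + cos ϕ cos δ cos h = 0.137777 + 0.516084 = 0.653861.
θ_z = arccos(0.653861) = 49.2°.

θ_z = 49.2°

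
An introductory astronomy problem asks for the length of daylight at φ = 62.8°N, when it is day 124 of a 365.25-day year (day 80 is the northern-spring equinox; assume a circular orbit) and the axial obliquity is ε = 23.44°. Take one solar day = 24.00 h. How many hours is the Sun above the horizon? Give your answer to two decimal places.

Solar longitude: λ_s = 360° × (124 − 80)/365.25 = 43.368°.
sin δ = sin 23.44° × sin 43.368° = 0.27315, so δ = +15.852°.
cos H₀ = −tan φ · tan δ = −tan(+62.8°) × tan(+15.852°) = -0.5525, so H₀ = 2.1562 rad = 123.54°.
Daylight = 2H₀/(2π) × 24.00 h = (2.1562/π) × 24.00 = 16.47 h.

16.47 h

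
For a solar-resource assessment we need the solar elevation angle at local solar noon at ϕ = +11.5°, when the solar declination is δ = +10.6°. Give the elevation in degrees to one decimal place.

At local noon the hour angle is zero, so the zenith angle equals |ϕ − δ| = |+11.5° − (+10.600°)| = 0.900°.
Elevation = 90° − 0.900° = 89.1°.

89.1°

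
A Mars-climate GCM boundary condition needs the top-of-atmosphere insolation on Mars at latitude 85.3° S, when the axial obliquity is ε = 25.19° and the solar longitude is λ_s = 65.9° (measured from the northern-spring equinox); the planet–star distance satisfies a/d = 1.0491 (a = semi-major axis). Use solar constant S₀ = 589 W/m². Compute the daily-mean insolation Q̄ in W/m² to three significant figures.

Solar declination: sin δ = sin ε · sin λ_s = sin 25.19° × sin 65.9° = 0.38852, so δ = +22.863°.
cos H₀ = −tan(-85.3°) tan(+22.863°) = 5.1286 ≥ 1 ⇒ polar night, H₀ = 0 and Q̄ = 0.
Inverse-square distance factor (a/d)² = 1.0491² = 1.100611.

Q̄ ≈ 0.00 W/m²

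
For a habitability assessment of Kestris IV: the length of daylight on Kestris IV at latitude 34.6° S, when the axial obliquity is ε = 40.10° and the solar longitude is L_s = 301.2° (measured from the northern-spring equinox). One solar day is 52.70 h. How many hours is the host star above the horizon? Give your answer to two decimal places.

34.28 h

Solar declination: sin δ = sin ε · sin L_s = sin 40.10° × sin 301.2° = -0.55096, so δ = -33.433°.
cos h₀ = −tan ϕ · tan δ = −tan(-34.6°) × tan(-33.433°) = -0.4554, so h₀ = 2.0437 rad = 117.09°.
Daylight = 2h₀/(2π) × 52.70 h = (2.0437/π) × 52.70 = 34.28 h.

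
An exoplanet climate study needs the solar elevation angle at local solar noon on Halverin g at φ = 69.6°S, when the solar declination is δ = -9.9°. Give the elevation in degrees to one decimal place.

30.3°

At local noon the hour angle is zero, so the zenith angle equals |φ − δ| = |-69.6° − (-9.900°)| = 59.700°.
Elevation = 90° − 59.700° = 30.3°.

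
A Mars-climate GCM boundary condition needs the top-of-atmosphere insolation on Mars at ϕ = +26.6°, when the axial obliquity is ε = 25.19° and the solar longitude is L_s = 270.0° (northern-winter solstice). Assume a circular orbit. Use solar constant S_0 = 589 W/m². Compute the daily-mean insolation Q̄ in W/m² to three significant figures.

Q̄ ≈ 99.8 W/m²

Solar declination: sin δ = sin ε · sin L_s = sin 25.19° × sin 270.0° = -0.42562, so δ = -25.190°.
cos h₀ = −tan(+26.6°) tan(-25.190°) = 0.2355, h₀ = 1.3330 rad.
Bracket: h₀ sin ϕ sin δ + cos ϕ cos δ sin h₀ = 1.3330×0.44776×-0.42562 + 0.89415×0.90490×0.97187 = -0.254037 + 0.786356 = 0.532319.
Q̄ = (S_0/π) × [bracket] = (589/π) × 0.532319 = 99.80 W/m².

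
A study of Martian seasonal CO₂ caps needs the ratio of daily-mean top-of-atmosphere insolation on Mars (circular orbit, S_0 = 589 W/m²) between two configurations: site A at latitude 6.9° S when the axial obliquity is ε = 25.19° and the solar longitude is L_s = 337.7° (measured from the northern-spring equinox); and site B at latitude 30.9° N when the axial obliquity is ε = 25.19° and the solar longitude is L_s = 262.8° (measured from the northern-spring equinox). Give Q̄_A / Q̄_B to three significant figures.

— Configuration A (ϕ=-6.9°):
Solar declination: sin δ = sin ε · sin L_s = sin 25.19° × sin 337.7° = -0.16150, so δ = -9.294°.
cos h₀ = −tan(-6.9°) tan(-9.294°) = -0.0198, h₀ = 1.5906 rad.
Bracket: h₀ sin ϕ sin δ + cos ϕ cos δ sin h₀ = 1.5906×-0.12014×-0.16150 + 0.99276×0.98687×0.99980 = 0.030862 + 0.979529 = 1.010391.
Q̄ = (S_0/π) × [bracket] = (589/π) × 1.010391 = 189.43 W/m².
— Configuration B (ϕ=+30.9°):
Solar declination: sin δ = sin ε · sin L_s = sin 25.19° × sin 262.8° = -0.42227, so δ = -24.978°.
cos h₀ = −tan(+30.9°) tan(-24.978°) = 0.2788, h₀ = 1.2883 rad.
Bracket: h₀ sin ϕ sin δ + cos ϕ cos δ sin h₀ = 1.2883×0.51354×-0.42227 + 0.85806×0.90647×0.96035 = -0.279371 + 0.746966 = 0.467595.
Q̄ = (S_0/π) × [bracket] = (589/π) × 0.467595 = 87.667 W/m².
Ratio Q̄_A / Q̄_B = 189.43 / 87.667 = 2.161.

Q̄_A / Q̄_B ≈ 2.16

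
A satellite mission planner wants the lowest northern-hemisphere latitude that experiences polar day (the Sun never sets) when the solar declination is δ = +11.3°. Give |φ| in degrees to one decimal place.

Polar day requires cos H₀ = −tan φ tan δ ≤ −1, i.e. tan φ tan δ ≥ 1.
The boundary is |tan φ| · |tan δ| = 1, so |φ| = 90° − |δ| = 90° − 11.3° = 78.7° in the northern hemisphere.

|φ| = 78.7°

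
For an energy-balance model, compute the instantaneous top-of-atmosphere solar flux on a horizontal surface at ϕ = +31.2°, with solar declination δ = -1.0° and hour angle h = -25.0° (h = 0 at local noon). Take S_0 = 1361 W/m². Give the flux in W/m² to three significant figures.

1.04e+03 W/m²

cos θ_z = sin ϕ sin δ + cos ϕ cos δ cos h = -0.009041 + 0.775105 = 0.766064.
Flux = S_0 · cos θ_z = 1361 × 0.766064 = 1043 W/m².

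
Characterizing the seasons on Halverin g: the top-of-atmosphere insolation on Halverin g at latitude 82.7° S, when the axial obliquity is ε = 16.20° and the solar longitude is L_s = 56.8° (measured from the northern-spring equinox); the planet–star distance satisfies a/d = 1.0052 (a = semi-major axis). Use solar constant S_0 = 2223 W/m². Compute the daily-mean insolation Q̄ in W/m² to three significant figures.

Solar declination: sin δ = sin ε · sin L_s = sin 16.20° × sin 56.8° = 0.23345, so δ = +13.500°.
cos h₀ = −tan(-82.7°) tan(+13.500°) = 1.8741 ≥ 1 ⇒ polar night, h₀ = 0 and Q̄ = 0.
Inverse-square distance factor (a/d)² = 1.0052² = 1.010427.

Q̄ ≈ 0.00 W/m²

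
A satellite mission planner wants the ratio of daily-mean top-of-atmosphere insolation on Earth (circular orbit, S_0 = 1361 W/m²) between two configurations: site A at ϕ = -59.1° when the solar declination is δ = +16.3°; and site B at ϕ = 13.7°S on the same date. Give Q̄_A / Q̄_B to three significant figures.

Q̄_A / Q̄_B ≈ 0.210

— Configuration A (ϕ=-59.1°):
cos h₀ = −tan(-59.1°) tan(+16.300°) = 0.4886, h₀ = 1.0603 rad.
Bracket: h₀ sin ϕ sin δ + cos ϕ cos δ sin h₀ = 1.0603×-0.85806×0.28067 + 0.51354×0.95981×0.87251 = -0.255354 + 0.430061 = 0.174707.
Q̄ = (S_0/π) × [bracket] = (1361/π) × 0.174707 = 75.687 W/m².
— Configuration B (ϕ=-13.7°):
cos h₀ = −tan(-13.7°) tan(+16.300°) = 0.0713, h₀ = 1.4995 rad.
Bracket: h₀ sin ϕ sin δ + cos ϕ cos δ sin h₀ = 1.4995×-0.23684×0.28067 + 0.97155×0.95981×0.99746 = -0.099678 + 0.930135 = 0.830457.
Q̄ = (S_0/π) × [bracket] = (1361/π) × 0.830457 = 359.77 W/m².
Ratio Q̄_A / Q̄_B = 75.687 / 359.77 = 0.2104.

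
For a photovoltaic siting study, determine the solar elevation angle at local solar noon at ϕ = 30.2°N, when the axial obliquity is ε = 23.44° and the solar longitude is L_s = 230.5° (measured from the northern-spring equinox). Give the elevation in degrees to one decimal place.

Solar declination: sin δ = sin ε · sin L_s = sin 23.44° × sin 230.5° = -0.30694, so δ = -17.875°.
At local noon the hour angle is zero, so the zenith angle equals |ϕ − δ| = |+30.2° − (-17.875°)| = 48.075°.
Elevation = 90° − 48.075° = 41.9°.

41.9°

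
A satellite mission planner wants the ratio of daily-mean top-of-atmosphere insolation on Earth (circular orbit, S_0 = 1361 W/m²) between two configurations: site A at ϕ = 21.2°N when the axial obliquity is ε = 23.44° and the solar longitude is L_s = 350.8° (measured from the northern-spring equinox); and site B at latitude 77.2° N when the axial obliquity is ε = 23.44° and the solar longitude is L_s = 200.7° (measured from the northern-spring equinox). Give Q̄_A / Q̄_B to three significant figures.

— Configuration A (ϕ=+21.2°):
Solar declination: sin δ = sin ε · sin L_s = sin 23.44° × sin 350.8° = -0.06360, so δ = -3.646°.
cos h₀ = −tan(+21.2°) tan(-3.646°) = 0.0247, h₀ = 1.5461 rad.
Bracket: h₀ sin ϕ sin δ + cos ϕ cos δ sin h₀ = 1.5461×0.36162×-0.06360 + 0.93232×0.99798×0.99969 = -0.035559 + 0.930148 = 0.894589.
Q̄ = (S_0/π) × [bracket] = (1361/π) × 0.894589 = 387.55 W/m².
— Configuration B (ϕ=+77.2°):
Solar declination: sin δ = sin ε · sin L_s = sin 23.44° × sin 200.7° = -0.14061, so δ = -8.083°.
cos h₀ = −tan(+77.2°) tan(-8.083°) = 0.6251, h₀ = 0.8955 rad.
Bracket: h₀ sin ϕ sin δ + cos ϕ cos δ sin h₀ = 0.8955×0.97515×-0.14061 + 0.22155×0.99007×0.78054 = -0.122787 + 0.171211 = 0.048424.
Q̄ = (S_0/π) × [bracket] = (1361/π) × 0.048424 = 20.978 W/m².
Ratio Q̄_A / Q̄_B = 387.55 / 20.978 = 18.47.

Q̄_A / Q̄_B ≈ 18.5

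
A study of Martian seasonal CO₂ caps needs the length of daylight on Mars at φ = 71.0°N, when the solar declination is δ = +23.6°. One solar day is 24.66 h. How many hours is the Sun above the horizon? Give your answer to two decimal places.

Sunrise equation: cos H₀ = −tan φ · tan δ = -1.2688 ≤ −1, so the Sun never sets (polar day) and H₀ = π.
Daylight = 2H₀/(2π) × 24.66 h = (3.1416/π) × 24.66 = 24.66 h.

24.66 h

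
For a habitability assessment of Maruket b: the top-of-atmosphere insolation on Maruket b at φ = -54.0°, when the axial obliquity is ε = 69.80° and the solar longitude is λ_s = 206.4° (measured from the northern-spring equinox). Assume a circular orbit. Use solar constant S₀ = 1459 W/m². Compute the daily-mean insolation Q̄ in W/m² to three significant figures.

Q̄ ≈ 546 W/m²

Solar declination: sin δ = sin ε · sin λ_s = sin 69.80° × sin 206.4° = -0.41729, so δ = -24.663°.
cos H₀ = −tan(-54.0°) tan(-24.663°) = -0.6320, H₀ = 2.2549 rad.
Bracket: H₀ sin φ sin δ + cos φ cos δ sin H₀ = 2.2549×-0.80902×-0.41729 + 0.58779×0.90877×0.77497 = 0.761245 + 0.413963 = 1.175208.
Q̄ = (S₀/π) × [bracket] = (1459/π) × 1.175208 = 545.8 W/m².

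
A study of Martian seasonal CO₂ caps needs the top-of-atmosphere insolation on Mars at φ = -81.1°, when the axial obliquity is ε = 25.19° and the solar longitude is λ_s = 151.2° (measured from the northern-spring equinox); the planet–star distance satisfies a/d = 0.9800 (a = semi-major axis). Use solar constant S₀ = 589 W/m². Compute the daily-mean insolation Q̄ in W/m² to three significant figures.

Solar declination: sin δ = sin ε · sin λ_s = sin 25.19° × sin 151.2° = 0.20504, so δ = +11.832°.
cos H₀ = −tan(-81.1°) tan(+11.832°) = 1.3378 ≥ 1 ⇒ polar night, H₀ = 0 and Q̄ = 0.
Inverse-square distance factor (a/d)² = 0.9800² = 0.960400.

Q̄ ≈ 0.00 W/m²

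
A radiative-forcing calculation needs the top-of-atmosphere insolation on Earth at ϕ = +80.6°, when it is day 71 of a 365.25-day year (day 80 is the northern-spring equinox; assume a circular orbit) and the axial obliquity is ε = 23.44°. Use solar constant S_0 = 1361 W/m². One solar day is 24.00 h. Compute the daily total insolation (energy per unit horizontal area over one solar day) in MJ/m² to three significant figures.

Solar longitude: L_s = 360° × (71 − 80)/365.25 = -8.871°, i.e. -8.871° + 360° = 351.129°.
sin δ = sin 23.44° × sin 351.129° = -0.06134, so δ = -3.517°.
cos h₀ = −tan(+80.6°) tan(-3.517°) = 0.3712, h₀ = 1.1905 rad.
Bracket: h₀ sin ϕ sin δ + cos ϕ cos δ sin h₀ = 1.1905×0.98657×-0.06134 + 0.16333×0.99812×0.92854 = -0.072045 + 0.151373 = 0.079328.
Q̄ = (S_0/π) × [bracket] = (1361/π) × 0.079328 = 34.366 W/m².
Daily total = Q̄ × 24.00 h × 3600 s/h = 34.366 × 24.00 × 3600 / 10⁶ = 2.969 MJ/m².

2.97 MJ/m²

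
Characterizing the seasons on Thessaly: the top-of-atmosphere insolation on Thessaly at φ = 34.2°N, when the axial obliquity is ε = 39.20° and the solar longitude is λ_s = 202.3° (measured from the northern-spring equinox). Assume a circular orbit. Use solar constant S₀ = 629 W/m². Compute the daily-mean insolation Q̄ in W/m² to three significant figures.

Solar declination: sin δ = sin ε · sin λ_s = sin 39.20° × sin 202.3° = -0.23983, so δ = -13.876°.
cos H₀ = −tan(+34.2°) tan(-13.876°) = 0.1679, H₀ = 1.4021 rad.
Bracket: H₀ sin φ sin δ + cos φ cos δ sin H₀ = 1.4021×0.56208×-0.23983 + 0.82708×0.97082×0.98581 = -0.189008 + 0.791552 = 0.602544.
Q̄ = (S₀/π) × [bracket] = (629/π) × 0.602544 = 120.6 W/m².

Q̄ ≈ 121 W/m²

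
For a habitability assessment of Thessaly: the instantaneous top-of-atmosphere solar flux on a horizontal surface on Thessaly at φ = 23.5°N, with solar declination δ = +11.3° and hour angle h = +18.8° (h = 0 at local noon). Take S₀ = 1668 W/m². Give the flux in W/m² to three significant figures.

cos θ_z = sin φ sin δ + cos φ cos δ cos h = 0.078133 + 0.851305 = 0.929438.
Flux = S₀ · cos θ_z = 1668 × 0.929438 = 1550 W/m².

1.55e+03 W/m²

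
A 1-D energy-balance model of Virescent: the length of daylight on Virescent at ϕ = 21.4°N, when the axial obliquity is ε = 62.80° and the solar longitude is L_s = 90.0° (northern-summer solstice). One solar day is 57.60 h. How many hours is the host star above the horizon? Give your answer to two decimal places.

44.70 h

Solar declination: sin δ = sin ε · sin L_s = sin 62.80° × sin 90.0° = 0.88942, so δ = +62.800°.
cos h₀ = −tan ϕ · tan δ = −tan(+21.4°) × tan(+62.800°) = -0.7625, so h₀ = 2.4380 rad = 139.69°.
Daylight = 2h₀/(2π) × 57.60 h = (2.4380/π) × 57.60 = 44.70 h.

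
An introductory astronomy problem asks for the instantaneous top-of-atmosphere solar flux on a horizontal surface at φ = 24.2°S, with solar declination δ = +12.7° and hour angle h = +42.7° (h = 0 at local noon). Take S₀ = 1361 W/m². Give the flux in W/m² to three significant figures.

cos θ_z = sin φ sin δ + cos φ cos δ cos h = -0.090120 + 0.653930 = 0.563810.
Flux = S₀ · cos θ_z = 1361 × 0.563810 = 767.3 W/m².

767 W/m²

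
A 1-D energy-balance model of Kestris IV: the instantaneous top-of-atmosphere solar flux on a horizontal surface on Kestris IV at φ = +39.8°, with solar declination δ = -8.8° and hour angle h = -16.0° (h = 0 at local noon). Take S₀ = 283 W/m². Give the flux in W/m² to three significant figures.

cos θ_z = sin φ sin δ + cos φ cos δ cos h = -0.097928 + 0.729828 = 0.631900.
Flux = S₀ · cos θ_z = 283 × 0.631900 = 178.8 W/m².

179 W/m²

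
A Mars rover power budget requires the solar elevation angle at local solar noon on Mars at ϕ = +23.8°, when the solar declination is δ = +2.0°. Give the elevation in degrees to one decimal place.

At local noon the hour angle is zero, so the zenith angle equals |ϕ − δ| = |+23.8° − (+2.000°)| = 21.800°.
Elevation = 90° − 21.800° = 68.2°.

68.2°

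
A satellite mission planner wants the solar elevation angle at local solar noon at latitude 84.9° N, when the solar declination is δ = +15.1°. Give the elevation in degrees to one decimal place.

20.2°

At local noon the hour angle is zero, so the zenith angle equals |φ − δ| = |+84.9° − (+15.100°)| = 69.800°.
Elevation = 90° − 69.800° = 20.2°.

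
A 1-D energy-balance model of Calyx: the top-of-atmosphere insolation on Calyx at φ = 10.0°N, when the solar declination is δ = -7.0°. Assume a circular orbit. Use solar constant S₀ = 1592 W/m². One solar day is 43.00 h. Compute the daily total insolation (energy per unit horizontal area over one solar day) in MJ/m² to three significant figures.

cos H₀ = −tan(+10.0°) tan(-7.000°) = 0.0217, H₀ = 1.5491 rad.
Bracket: H₀ sin φ sin δ + cos φ cos δ sin H₀ = 1.5491×0.17365×-0.12187 + 0.98481×0.99255×0.99977 = -0.032783 + 0.977248 = 0.944465.
Q̄ = (S₀/π) × [bracket] = (1592/π) × 0.944465 = 478.61 W/m².
Daily total = Q̄ × 43.00 h × 3600 s/h = 478.61 × 43.00 × 3600 / 10⁶ = 74.09 MJ/m².

74.1 MJ/m²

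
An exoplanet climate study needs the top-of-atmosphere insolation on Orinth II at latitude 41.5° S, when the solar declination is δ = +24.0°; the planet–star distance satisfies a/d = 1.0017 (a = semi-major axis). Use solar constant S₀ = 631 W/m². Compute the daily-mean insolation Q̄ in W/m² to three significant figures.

cos H₀ = −tan(-41.5°) tan(+24.000°) = 0.3939, H₀ = 1.1659 rad.
Bracket: H₀ sin φ sin δ + cos φ cos δ sin H₀ = 1.1659×-0.66262×0.40674 + 0.74896×0.91355×0.91915 = -0.314226 + 0.628894 = 0.314668.
Inverse-square distance factor (a/d)² = 1.0017² = 1.003403.
Q̄ = (S₀/π) × 1.003403 × [bracket] = (631/π) × 1.003403 × 0.314668 = 63.42 W/m².

Q̄ ≈ 63.4 W/m²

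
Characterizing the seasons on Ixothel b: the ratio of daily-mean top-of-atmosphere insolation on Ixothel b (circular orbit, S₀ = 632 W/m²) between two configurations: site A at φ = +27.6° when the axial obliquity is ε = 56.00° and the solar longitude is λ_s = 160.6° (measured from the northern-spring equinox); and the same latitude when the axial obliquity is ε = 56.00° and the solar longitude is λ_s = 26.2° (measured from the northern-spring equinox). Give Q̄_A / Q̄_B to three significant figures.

Q̄_A / Q̄_B ≈ 0.958

— Configuration A (φ=+27.6°):
Solar declination: sin δ = sin ε · sin λ_s = sin 56.00° × sin 160.6° = 0.27537, so δ = +15.984°.
cos H₀ = −tan(+27.6°) tan(+15.984°) = -0.1498, H₀ = 1.7211 rad.
Bracket: H₀ sin φ sin δ + cos φ cos δ sin H₀ = 1.7211×0.46330×0.27537 + 0.88620×0.96134×0.98872 = 0.219576 + 0.842330 = 1.061906.
Q̄ = (S₀/π) × [bracket] = (632/π) × 1.061906 = 213.63 W/m².
— Configuration B (φ=+27.6°):
Solar declination: sin δ = sin ε · sin λ_s = sin 56.00° × sin 26.2° = 0.36602, so δ = +21.471°.
cos H₀ = −tan(+27.6°) tan(+21.471°) = -0.2056, H₀ = 1.7779 rad.
Bracket: H₀ sin φ sin δ + cos φ cos δ sin H₀ = 1.7779×0.46330×0.36602 + 0.88620×0.93061×0.97863 = 0.301491 + 0.807083 = 1.108574.
Q̄ = (S₀/π) × [bracket] = (632/π) × 1.108574 = 223.01 W/m².
Ratio Q̄_A / Q̄_B = 213.63 / 223.01 = 0.9579.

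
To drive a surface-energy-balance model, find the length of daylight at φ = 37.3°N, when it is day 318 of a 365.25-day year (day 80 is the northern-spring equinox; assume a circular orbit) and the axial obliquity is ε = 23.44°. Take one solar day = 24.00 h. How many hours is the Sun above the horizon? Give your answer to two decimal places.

Solar longitude: λ_s = 360° × (318 − 80)/365.25 = 234.579°.
sin δ = sin 23.44° × sin 234.579° = -0.32416, so δ = -18.915°.
cos H₀ = −tan φ · tan δ = −tan(+37.3°) × tan(-18.915°) = 0.2610, so H₀ = 1.3067 rad = 74.87°.
Daylight = 2H₀/(2π) × 24.00 h = (1.3067/π) × 24.00 = 9.98 h.

9.98 h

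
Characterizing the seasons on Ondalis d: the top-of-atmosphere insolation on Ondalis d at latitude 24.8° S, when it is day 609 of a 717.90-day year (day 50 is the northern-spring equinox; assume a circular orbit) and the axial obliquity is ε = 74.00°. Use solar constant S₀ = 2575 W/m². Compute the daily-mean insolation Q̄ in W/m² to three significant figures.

Q̄ ≈ 1.02e+03 W/m²

Solar longitude: λ_s = 360° × (609 − 50)/717.90 = 280.318°.
sin δ = sin 74.00° × sin 280.318° = -0.94572, so δ = -71.035°.
cos H₀ = −tan(-24.8°) tan(-71.035°) = -1.3446 ≤ −1 ⇒ polar day, H₀ = π.
Bracket: H₀ sin φ sin δ + cos φ cos δ sin H₀ = 3.1416×-0.41945×-0.94572 + 0.90778×0.32499×0.00000 = 1.246217 + 0.000000 = 1.246217.
Q̄ = (S₀/π) × [bracket] = (2575/π) × 1.246217 = 1021 W/m².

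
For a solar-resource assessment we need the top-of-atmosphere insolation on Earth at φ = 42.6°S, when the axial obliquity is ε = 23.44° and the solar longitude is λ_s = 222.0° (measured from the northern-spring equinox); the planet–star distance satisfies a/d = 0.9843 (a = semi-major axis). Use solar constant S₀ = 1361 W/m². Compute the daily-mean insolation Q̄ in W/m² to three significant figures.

Q̄ ≈ 426 W/m²

Solar declination: sin δ = sin ε · sin λ_s = sin 23.44° × sin 222.0° = -0.26617, so δ = -15.437°.
cos H₀ = −tan(-42.6°) tan(-15.437°) = -0.2539, H₀ = 1.8275 rad.
Bracket: H₀ sin φ sin δ + cos φ cos δ sin H₀ = 1.8275×-0.67688×-0.26617 + 0.73610×0.96393×0.96723 = 0.329252 + 0.686297 = 1.015549.
Inverse-square distance factor (a/d)² = 0.9843² = 0.968846.
Q̄ = (S₀/π) × 0.968846 × [bracket] = (1361/π) × 0.968846 × 1.015549 = 426.2 W/m².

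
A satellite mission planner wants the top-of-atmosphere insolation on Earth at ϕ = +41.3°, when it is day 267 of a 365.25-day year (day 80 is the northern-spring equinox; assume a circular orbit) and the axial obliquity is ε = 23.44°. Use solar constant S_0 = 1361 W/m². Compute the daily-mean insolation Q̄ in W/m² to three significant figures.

Q̄ ≈ 312 W/m²

Solar longitude: L_s = 360° × (267 − 80)/365.25 = 184.312°.
sin δ = sin 23.44° × sin 184.312° = -0.02991, so δ = -1.714°.
cos h₀ = −tan(+41.3°) tan(-1.714°) = 0.0263, h₀ = 1.5445 rad.
Bracket: h₀ sin ϕ sin δ + cos ϕ cos δ sin h₀ = 1.5445×0.66000×-0.02991 + 0.75126×0.99955×0.99965 = -0.030489 + 0.750659 = 0.720170.
Q̄ = (S_0/π) × [bracket] = (1361/π) × 0.720170 = 312.0 W/m².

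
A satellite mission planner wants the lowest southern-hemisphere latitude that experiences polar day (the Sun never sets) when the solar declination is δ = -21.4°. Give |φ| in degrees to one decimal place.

Polar day requires cos H₀ = −tan φ tan δ ≤ −1, i.e. tan φ tan δ ≥ 1.
The boundary is |tan φ| · |tan δ| = 1, so |φ| = 90° − |δ| = 90° − 21.4° = 68.6° in the southern hemisphere.

|φ| = 68.6°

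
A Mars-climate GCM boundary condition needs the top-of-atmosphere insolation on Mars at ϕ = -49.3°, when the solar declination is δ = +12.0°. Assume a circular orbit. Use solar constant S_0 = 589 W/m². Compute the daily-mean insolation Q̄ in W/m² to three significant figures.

Q̄ ≈ 76.8 W/m²

cos h₀ = −tan(-49.3°) tan(+12.000°) = 0.2471, h₀ = 1.3211 rad.
Bracket: h₀ sin ϕ sin δ + cos ϕ cos δ sin h₀ = 1.3211×-0.75813×0.20791 + 0.65210×0.97815×0.96898 = -0.208235 + 0.618065 = 0.409830.
Q̄ = (S_0/π) × [bracket] = (589/π) × 0.409830 = 76.84 W/m².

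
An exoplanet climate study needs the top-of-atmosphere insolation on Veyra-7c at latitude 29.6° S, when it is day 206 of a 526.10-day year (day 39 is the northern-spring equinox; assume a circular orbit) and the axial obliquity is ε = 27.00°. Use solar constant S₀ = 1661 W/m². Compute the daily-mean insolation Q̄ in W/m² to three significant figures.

Q̄ ≈ 263 W/m²

Solar longitude: λ_s = 360° × (206 − 39)/526.10 = 114.275°.
sin δ = sin 27.00° × sin 114.275° = 0.41385, so δ = +24.447°.
cos H₀ = −tan(-29.6°) tan(+24.447°) = 0.2583, H₀ = 1.3096 rad.
Bracket: H₀ sin φ sin δ + cos φ cos δ sin H₀ = 1.3096×-0.49394×0.41385 + 0.86949×0.91034×0.96608 = -0.267705 + 0.764683 = 0.496978.
Q̄ = (S₀/π) × [bracket] = (1661/π) × 0.496978 = 262.8 W/m².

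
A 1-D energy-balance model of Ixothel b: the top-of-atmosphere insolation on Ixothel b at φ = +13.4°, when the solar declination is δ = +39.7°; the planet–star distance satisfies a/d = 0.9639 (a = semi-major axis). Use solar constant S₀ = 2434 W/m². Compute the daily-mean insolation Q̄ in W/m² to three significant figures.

cos H₀ = −tan(+13.4°) tan(+39.700°) = -0.1978, H₀ = 1.7699 rad.
Bracket: H₀ sin φ sin δ + cos φ cos δ sin H₀ = 1.7699×0.23175×0.63877 + 0.97278×0.76940×0.98025 = 0.262007 + 0.733675 = 0.995682.
Inverse-square distance factor (a/d)² = 0.9639² = 0.929103.
Q̄ = (S₀/π) × 0.929103 × [bracket] = (2434/π) × 0.929103 × 0.995682 = 716.7 W/m².

Q̄ ≈ 717 W/m²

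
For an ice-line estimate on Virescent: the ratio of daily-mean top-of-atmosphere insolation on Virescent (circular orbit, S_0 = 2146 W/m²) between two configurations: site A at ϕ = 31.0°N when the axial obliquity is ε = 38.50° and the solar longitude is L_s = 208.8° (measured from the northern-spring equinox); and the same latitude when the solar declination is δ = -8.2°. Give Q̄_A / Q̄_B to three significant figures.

Q̄_A / Q̄_B ≈ 0.801

— Configuration A (ϕ=+31.0°):
Solar declination: sin δ = sin ε · sin L_s = sin 38.50° × sin 208.8° = -0.29990, so δ = -17.452°.
cos h₀ = −tan(+31.0°) tan(-17.452°) = 0.1889, h₀ = 1.3808 rad.
Bracket: h₀ sin ϕ sin δ + cos ϕ cos δ sin h₀ = 1.3808×0.51504×-0.29990 + 0.85717×0.95397×0.98200 = -0.213279 + 0.802996 = 0.589717.
Q̄ = (S_0/π) × [bracket] = (2146/π) × 0.589717 = 402.83 W/m².
— Configuration B (ϕ=+31.0°):
cos h₀ = −tan(+31.0°) tan(-8.200°) = 0.0866, h₀ = 1.4841 rad.
Bracket: h₀ sin ϕ sin δ + cos ϕ cos δ sin h₀ = 1.4841×0.51504×-0.14263 + 0.85717×0.98978×0.99624 = -0.109022 + 0.845220 = 0.736198.
Q̄ = (S_0/π) × [bracket] = (2146/π) × 0.736198 = 502.89 W/m².
Ratio Q̄_A / Q̄_B = 402.83 / 502.89 = 0.8010.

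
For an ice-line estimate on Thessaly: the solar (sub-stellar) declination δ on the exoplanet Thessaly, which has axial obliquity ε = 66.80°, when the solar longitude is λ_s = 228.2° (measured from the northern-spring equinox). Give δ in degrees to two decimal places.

δ = -43.25°

sin δ = sin ε · sin λ_s = sin 66.80° × sin 228.2° = -0.685193.
δ = arcsin(-0.685193) = -43.25°.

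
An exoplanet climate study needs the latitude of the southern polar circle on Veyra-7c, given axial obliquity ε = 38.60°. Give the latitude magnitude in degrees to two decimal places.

51.40°

The polar circle is the lowest latitude that experiences at least one full rotation of continuous darkness at the northern-summer solstice; it lies at |φ| = 90° − ε = 90° − 38.60° = 51.40°.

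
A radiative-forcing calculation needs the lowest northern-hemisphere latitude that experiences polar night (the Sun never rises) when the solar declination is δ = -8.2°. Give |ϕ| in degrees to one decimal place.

Polar night requires cos h₀ = −tan ϕ tan δ ≥ 1, i.e. tan ϕ tan δ ≤ −1.
The boundary is |tan ϕ| · |tan δ| = 1, so |ϕ| = 90° − |δ| = 90° − 8.2° = 81.8° in the northern hemisphere.

|ϕ| = 81.8°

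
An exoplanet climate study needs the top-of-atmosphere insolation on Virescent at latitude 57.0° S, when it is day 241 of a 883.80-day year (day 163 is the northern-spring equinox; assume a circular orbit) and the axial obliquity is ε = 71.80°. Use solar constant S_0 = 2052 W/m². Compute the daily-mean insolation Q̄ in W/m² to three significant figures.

Solar longitude: L_s = 360° × (241 − 163)/883.80 = 31.772°.
sin δ = sin 71.80° × sin 31.772° = 0.50020, so δ = +30.013°.
cos h₀ = −tan(-57.0°) tan(+30.013°) = 0.8895, h₀ = 0.4745 rad.
Bracket: h₀ sin ϕ sin δ + cos ϕ cos δ sin h₀ = 0.4745×-0.83867×0.50020 + 0.54464×0.86591×0.45692 = -0.199054 + 0.215488 = 0.016434.
Q̄ = (S_0/π) × [bracket] = (2052/π) × 0.016434 = 10.73 W/m².

Q̄ ≈ 10.7 W/m²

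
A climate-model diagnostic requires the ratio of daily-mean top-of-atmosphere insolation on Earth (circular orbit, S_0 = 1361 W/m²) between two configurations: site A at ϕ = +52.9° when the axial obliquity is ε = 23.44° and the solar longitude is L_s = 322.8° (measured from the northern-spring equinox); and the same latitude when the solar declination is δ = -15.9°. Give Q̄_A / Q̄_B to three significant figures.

— Configuration A (ϕ=+52.9°):
Solar declination: sin δ = sin ε · sin L_s = sin 23.44° × sin 322.8° = -0.24050, so δ = -13.916°.
cos h₀ = −tan(+52.9°) tan(-13.916°) = 0.3276, h₀ = 1.2370 rad.
Bracket: h₀ sin ϕ sin δ + cos ϕ cos δ sin h₀ = 1.2370×0.79758×-0.24050 + 0.60321×0.97065×0.94481 = -0.237279 + 0.553192 = 0.315913.
Q̄ = (S_0/π) × [bracket] = (1361/π) × 0.315913 = 136.86 W/m².
— Configuration B (ϕ=+52.9°):
cos h₀ = −tan(+52.9°) tan(-15.900°) = 0.3766, h₀ = 1.1846 rad.
Bracket: h₀ sin ϕ sin δ + cos ϕ cos δ sin h₀ = 1.1846×0.79758×-0.27396 + 0.60321×0.96174×0.92636 = -0.258841 + 0.537410 = 0.278569.
Q̄ = (S_0/π) × [bracket] = (1361/π) × 0.278569 = 120.68 W/m².
Ratio Q̄_A / Q̄_B = 136.86 / 120.68 = 1.134.

Q̄_A / Q̄_B ≈ 1.13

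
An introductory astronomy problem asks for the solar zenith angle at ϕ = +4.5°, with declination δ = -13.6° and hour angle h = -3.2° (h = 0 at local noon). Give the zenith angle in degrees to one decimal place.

θ_z = 18.4°

cos θ_z = sin ϕ sin δ + cos ϕ cos δ cos h = -0.018449 + 0.967454 = 0.949005.
θ_z = arccos(0.949005) = 18.4°.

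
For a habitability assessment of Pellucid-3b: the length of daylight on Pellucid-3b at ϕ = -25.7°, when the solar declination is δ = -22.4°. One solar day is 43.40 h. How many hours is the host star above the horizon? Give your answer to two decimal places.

cos h₀ = −tan ϕ · tan δ = −tan(-25.7°) × tan(-22.400°) = -0.1984, so h₀ = 1.7705 rad = 101.44°.
Daylight = 2h₀/(2π) × 43.40 h = (1.7705/π) × 43.40 = 24.46 h.

24.46 h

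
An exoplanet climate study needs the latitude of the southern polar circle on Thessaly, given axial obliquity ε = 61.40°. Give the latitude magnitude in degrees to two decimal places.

28.60°

The polar circle is the lowest latitude that experiences at least one full rotation of continuous darkness at the northern-summer solstice; it lies at |ϕ| = 90° − ε = 90° − 61.40° = 28.60°.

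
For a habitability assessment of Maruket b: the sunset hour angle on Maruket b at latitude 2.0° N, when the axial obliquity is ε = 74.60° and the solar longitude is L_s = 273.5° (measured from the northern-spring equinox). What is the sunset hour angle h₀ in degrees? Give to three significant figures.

h₀ = 82.9°

Solar declination: sin δ = sin ε · sin L_s = sin 74.60° × sin 273.5° = -0.96230, so δ = -74.217°.
cos h₀ = −tan ϕ · tan δ = −tan(+2.0°) × tan(-74.217°) = 0.1235, so h₀ = 1.4469 rad = 82.90°.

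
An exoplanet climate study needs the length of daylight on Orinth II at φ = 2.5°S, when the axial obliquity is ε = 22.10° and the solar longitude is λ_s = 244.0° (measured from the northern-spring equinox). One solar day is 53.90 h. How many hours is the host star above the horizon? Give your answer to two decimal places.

27.22 h

Solar declination: sin δ = sin ε · sin λ_s = sin 22.10° × sin 244.0° = -0.33815, so δ = -19.764°.
cos H₀ = −tan φ · tan δ = −tan(-2.5°) × tan(-19.764°) = -0.0157, so H₀ = 1.5865 rad = 90.90°.
Daylight = 2H₀/(2π) × 53.90 h = (1.5865/π) × 53.90 = 27.22 h.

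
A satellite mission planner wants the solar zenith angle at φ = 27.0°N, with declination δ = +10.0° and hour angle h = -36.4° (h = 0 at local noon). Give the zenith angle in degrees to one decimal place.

θ_z = 38.3°

cos θ_z = sin φ sin δ + cos φ cos δ cos h = 0.078835 + 0.706270 = 0.785105.
θ_z = arccos(0.785105) = 38.3°.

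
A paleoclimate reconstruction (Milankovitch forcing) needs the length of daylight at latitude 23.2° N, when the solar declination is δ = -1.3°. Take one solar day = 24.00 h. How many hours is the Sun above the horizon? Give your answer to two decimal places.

cos H₀ = −tan φ · tan δ = −tan(+23.2°) × tan(-1.300°) = 0.0097, so H₀ = 1.5611 rad = 89.44°.
Daylight = 2H₀/(2π) × 24.00 h = (1.5611/π) × 24.00 = 11.93 h.

11.93 h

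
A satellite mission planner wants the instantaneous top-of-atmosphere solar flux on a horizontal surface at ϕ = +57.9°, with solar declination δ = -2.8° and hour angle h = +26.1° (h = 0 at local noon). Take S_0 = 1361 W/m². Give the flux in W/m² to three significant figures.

cos θ_z = sin ϕ sin δ + cos ϕ cos δ cos h = -0.041382 + 0.476641 = 0.435259.
Flux = S_0 · cos θ_z = 1361 × 0.435259 = 592.4 W/m².

592 W/m²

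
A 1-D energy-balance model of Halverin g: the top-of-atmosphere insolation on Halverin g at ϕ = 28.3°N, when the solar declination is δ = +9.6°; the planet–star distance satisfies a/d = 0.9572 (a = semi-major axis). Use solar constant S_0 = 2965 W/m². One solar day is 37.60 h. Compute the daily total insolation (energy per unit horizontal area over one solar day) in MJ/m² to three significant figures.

117 MJ/m²

cos h₀ = −tan(+28.3°) tan(+9.600°) = -0.0911, h₀ = 1.6620 rad.
Bracket: h₀ sin ϕ sin δ + cos ϕ cos δ sin h₀ = 1.6620×0.47409×0.16677 + 0.88048×0.98600×0.99584 = 0.131404 + 0.864542 = 0.995946.
Inverse-square distance factor (a/d)² = 0.9572² = 0.916232.
Q̄ = (S_0/π) × 0.916232 × [bracket] = (2965/π) × 0.916232 × 0.995946 = 861.22 W/m².
Daily total = Q̄ × 37.60 h × 3600 s/h = 861.22 × 37.60 × 3600 / 10⁶ = 116.6 MJ/m².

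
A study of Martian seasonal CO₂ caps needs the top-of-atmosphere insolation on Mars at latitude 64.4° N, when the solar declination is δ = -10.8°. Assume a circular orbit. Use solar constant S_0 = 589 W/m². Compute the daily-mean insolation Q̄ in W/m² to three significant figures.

cos h₀ = −tan(+64.4°) tan(-10.800°) = 0.3981, h₀ = 1.1613 rad.
Bracket: h₀ sin ϕ sin δ + cos ϕ cos δ sin h₀ = 1.1613×0.90183×-0.18738 + 0.43209×0.98229×0.91732 = -0.196242 + 0.389345 = 0.193103.
Q̄ = (S_0/π) × [bracket] = (589/π) × 0.193103 = 36.20 W/m².

Q̄ ≈ 36.2 W/m²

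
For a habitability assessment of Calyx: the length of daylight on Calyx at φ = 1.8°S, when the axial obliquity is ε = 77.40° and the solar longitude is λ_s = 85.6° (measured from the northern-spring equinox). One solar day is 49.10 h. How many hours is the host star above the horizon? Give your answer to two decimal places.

Solar declination: sin δ = sin ε · sin λ_s = sin 77.40° × sin 85.6° = 0.97304, so δ = +76.666°.
cos H₀ = −tan φ · tan δ = −tan(-1.8°) × tan(+76.666°) = 0.1326, so H₀ = 1.4378 rad = 82.38°.
Daylight = 2H₀/(2π) × 49.10 h = (1.4378/π) × 49.10 = 22.47 h.

22.47 h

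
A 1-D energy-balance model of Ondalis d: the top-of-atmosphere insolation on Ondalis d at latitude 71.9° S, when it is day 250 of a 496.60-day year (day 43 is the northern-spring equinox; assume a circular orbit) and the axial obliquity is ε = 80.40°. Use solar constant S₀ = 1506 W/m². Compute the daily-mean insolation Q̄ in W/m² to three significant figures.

Solar longitude: λ_s = 360° × (250 − 43)/496.60 = 150.060°.
sin δ = sin 80.40° × sin 150.060° = 0.49210, so δ = +29.479°.
cos H₀ = −tan(-71.9°) tan(+29.479°) = 1.7295 ≥ 1 ⇒ polar night, H₀ = 0 and Q̄ = 0.

Q̄ ≈ 0.00 W/m²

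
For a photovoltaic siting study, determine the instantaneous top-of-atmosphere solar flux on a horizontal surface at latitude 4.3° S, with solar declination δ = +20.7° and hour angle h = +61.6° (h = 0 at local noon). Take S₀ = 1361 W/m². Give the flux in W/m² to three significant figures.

568 W/m²

cos θ_z = sin φ sin δ + cos φ cos δ cos h = -0.026503 + 0.443667 = 0.417164.
Flux = S₀ · cos θ_z = 1361 × 0.417164 = 567.8 W/m².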